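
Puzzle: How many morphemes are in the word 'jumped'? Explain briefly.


Decomposition: jump (root) + -ed (suffix) = 2 morpheme(s)

2 morphemes


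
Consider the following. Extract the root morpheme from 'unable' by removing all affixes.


Remove prefix 'un' from 'unable' to get root 'able'.

able


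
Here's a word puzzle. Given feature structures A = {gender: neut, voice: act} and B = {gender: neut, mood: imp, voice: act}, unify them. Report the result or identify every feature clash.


Compare features:
gender: A=neut vs B=neut -> unified: neut
mood: A=_ vs B=imp -> unified: imp
voice: A=act vs B=act -> unified: act
No clashes found.

Unified: {gender: neut, mood: imp, voice: act}


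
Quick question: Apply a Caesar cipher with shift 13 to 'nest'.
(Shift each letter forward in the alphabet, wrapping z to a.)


Shift each letter by 13: n -> a, e -> r, s -> f, t -> g. Result: 'arfg'.

arfg


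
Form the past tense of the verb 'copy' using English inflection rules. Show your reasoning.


Apply rule: Change -y to -ied. 'copy' becomes 'copied'.

copied


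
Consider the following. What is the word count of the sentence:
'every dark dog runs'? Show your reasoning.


Split into words: every | dark | dog | runs = 4 words.

4


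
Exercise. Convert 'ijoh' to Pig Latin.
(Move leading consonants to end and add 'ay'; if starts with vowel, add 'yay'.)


'ijoh' starts with a vowel, so add 'yay': 'ijohyay'.

ijohyay


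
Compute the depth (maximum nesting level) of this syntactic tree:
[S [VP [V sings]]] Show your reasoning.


Count bracket nesting levels:
'[' at pos 0: depth = 1
'[' at pos 3: depth = 2
'[' at pos 7: depth = 3
Maximum depth reached: 3

3


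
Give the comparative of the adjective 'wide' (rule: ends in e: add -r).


Apply comparative formation (ends in e: add -r): 'wide' -> 'wider'.

wider


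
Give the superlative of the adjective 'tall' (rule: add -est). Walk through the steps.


Apply superlative formation (add -est): 'tall' -> 'tallest'.

tallest


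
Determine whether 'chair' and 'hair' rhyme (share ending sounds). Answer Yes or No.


Rime (stressed vowel + following sounds) of 'chair': -air = /ɛər/
Rime of 'hair': -air = /ɛər/
/ɛər/ and /ɛər/ are the same ending sound, so the words rhyme.

Yes


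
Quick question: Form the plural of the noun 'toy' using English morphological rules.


Apply rule: Add -s. 'toy' becomes 'toys'.

toys


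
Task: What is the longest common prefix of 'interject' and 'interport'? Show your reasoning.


Compare from the start: 5 characters match: 'inter'. Mismatch at position 6: 'j' vs 'p'.

inter


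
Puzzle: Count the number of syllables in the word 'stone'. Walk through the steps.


Break 'stone' into syllables: stone -> stone = 1 syllable

1 syllable


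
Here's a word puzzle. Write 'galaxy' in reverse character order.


Reverse 'galaxy' character by character: 'yxalag'.

yxalag


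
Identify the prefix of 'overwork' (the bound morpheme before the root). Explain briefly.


The word 'overwork' = 'over' (prefix) + 'work' (root). The prefix is 'over'.

over


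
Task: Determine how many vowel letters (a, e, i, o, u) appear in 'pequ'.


Vowels in 'pequ': e, u = 2 vowels.

2


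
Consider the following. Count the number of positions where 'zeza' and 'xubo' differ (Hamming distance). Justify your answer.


Alignment:
Position 1: 'z' vs 'x' = DIFFER
Position 2: 'e' vs 'u' = DIFFER
Position 3: 'z' vs 'b' = DIFFER
Position 4: 'a' vs 'o' = DIFFER
Total differences: 4

4


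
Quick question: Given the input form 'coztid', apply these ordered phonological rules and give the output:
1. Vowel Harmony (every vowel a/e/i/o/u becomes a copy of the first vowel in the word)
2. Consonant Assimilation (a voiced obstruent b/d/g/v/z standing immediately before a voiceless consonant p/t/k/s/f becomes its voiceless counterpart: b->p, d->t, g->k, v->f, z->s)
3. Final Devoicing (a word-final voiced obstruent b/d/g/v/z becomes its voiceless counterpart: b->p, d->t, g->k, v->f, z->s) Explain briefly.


Starting form: 'coztid'
Rule 1: Vowel Harmony: all vowels become 'o' (matching first vowel). 'coztid' -> 'coztod'
Rule 2: Consonant Assimilation: voiced obstruent before voiceless consonant becomes voiceless ('zt' -> 'st'). 'coztod' -> 'costod'
Rule 3: Final Devoicing: word-final voiced obstruent 'd' becomes voiceless 't'. 'costod' -> 'costot'
Final form: 'costot'

costot


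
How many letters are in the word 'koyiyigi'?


Spell out 'koyiyigi' and number each letter: k(1), o(2), y(3), i(4), y(5), i(6), g(7), i(8). Total: 8 letters.

8


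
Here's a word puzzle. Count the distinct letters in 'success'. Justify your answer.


Unique letters in 'success': {c, e, s, u} = 4 distinct letters.

4


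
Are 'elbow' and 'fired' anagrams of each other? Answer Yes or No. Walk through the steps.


Sorted letters of 'elbow': 'below'
Sorted letters of 'fired': 'defir'
They do not match.

No


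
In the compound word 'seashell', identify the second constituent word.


Split 'seashell' into 'sea' + 'shell'. The second part is 'shell'.

shell


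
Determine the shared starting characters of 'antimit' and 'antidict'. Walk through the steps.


Compare from the start: 4 characters match: 'anti'. Mismatch at position 5: 'm' vs 'd'.

anti


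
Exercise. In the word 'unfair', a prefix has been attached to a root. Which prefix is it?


The word 'unfair' = 'un' (prefix) + 'fair' (root). The prefix is 'un'.

un


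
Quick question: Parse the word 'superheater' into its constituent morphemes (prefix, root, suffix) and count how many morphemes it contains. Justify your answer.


Step 1: Identify prefix: 'super' (meaning: above)
Step 2: Identify root: 'heat'
Step 3: Identify suffix(es): 'er'
Decomposition: super- (prefix: above) + heat (root) + -er (suffix: one who)
Total morphemes: 3

3 morphemes (super- (prefix: above) + heat (root) + -er (suffix: one who))


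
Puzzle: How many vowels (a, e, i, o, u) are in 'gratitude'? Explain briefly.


Vowels in 'gratitude': a, i, u, e = 4 vowels.

4


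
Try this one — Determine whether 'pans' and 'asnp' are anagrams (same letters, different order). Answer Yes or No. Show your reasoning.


Sorted letters of 'pans': 'anps'
Sorted letters of 'asnp': 'anps'
They match.

Yes


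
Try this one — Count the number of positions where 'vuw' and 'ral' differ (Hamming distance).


Alignment:
Position 1: 'v' vs 'r' = DIFFER
Position 2: 'u' vs 'a' = DIFFER
Position 3: 'w' vs 'l' = DIFFER
Total differences: 3

3


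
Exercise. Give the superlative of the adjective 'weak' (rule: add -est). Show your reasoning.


Apply superlative formation (add -est): 'weak' -> 'weakest'.

weakest


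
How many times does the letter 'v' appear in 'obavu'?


Letter 'v' in 'obavu': found at position(s) 4 = 1 occurrence(s).

1


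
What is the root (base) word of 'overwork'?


Remove prefix 'over' from 'overwork' to get root 'work'.

work


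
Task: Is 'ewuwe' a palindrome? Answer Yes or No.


Forward: 'ewuwe'
Reversed: 'ewuwe'
They are identical.

Yes


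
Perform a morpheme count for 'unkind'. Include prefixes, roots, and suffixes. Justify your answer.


Decomposition: un- (prefix) + kind (root) = 2 morpheme(s)

2 morphemes


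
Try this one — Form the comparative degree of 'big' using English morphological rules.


Apply comparative formation (double final consonant, add -er): 'big' -> 'bigger'.

bigger


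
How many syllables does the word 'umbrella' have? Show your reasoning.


Break 'umbrella' into syllables: um-brel-la -> um | brel | la = 3 syllables

3 syllables


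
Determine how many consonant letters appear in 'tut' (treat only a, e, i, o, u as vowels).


Consonants in 'tut': t, t = 2 consonants.

2


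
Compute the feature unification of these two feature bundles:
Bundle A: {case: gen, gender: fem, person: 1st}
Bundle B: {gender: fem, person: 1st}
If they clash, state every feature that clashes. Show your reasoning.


Compare features:
case: A=gen vs B=_ -> unified: gen
gender: A=fem vs B=fem -> unified: fem
person: A=1st vs B=1st -> unified: 1st
No clashes found.

Unified: {case: gen, gender: fem, person: 1st}


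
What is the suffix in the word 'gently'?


The word 'gently' = 'gentle' (root) + '-ly' (suffix). The suffix is '-ly'.

ly


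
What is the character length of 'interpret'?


Spell out 'interpret' and number each letter: i(1), n(2), t(3), e(4), r(5), p(6), r(7), e(8), t(9). Total: 9 letters.

9


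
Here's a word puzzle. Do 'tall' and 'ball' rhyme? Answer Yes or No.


Rime (stressed vowel + following sounds) of 'tall': -all = /ɔːl/
Rime of 'ball': -all = /ɔːl/
/ɔːl/ and /ɔːl/ are the same ending sound, so the words rhyme.

Yes


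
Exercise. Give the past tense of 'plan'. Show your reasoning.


Apply rule: Double final consonant and add -ed. 'plan' becomes 'planned'.

planned


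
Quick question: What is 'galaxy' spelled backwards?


Reverse 'galaxy' character by character: 'yxalag'.

yxalag


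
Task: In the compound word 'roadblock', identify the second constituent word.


Split 'roadblock' into 'road' + 'block'. The second part is 'block'.

block


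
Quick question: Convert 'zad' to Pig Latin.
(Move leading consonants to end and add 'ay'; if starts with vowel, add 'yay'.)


'zad': move consonant cluster 'z' to end and add 'ay': 'adzay'.

adzay


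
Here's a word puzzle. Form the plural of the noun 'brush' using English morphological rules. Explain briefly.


Apply rule: Add -es (sibilant/fricative ending). 'brush' becomes 'brushes'.

brushes


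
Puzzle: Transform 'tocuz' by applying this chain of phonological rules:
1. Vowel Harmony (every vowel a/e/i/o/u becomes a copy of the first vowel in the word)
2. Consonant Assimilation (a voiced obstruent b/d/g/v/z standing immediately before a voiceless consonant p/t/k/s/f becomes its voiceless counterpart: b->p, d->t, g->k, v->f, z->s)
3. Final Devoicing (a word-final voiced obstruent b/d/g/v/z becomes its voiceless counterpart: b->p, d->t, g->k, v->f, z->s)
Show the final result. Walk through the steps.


Starting form: 'tocuz'
Rule 1: Vowel Harmony: all vowels become 'o' (matching first vowel). 'tocuz' -> 'tocoz'
Rule 2: Consonant Assimilation: no voiced obstruent (b/d/g/v/z) stands immediately before a voiceless consonant (p/t/k/s/f). No change.
Rule 3: Final Devoicing: word-final voiced obstruent 'z' becomes voiceless 's'. 'tocoz' -> 'tocos'
Final form: 'tocos'

tocos


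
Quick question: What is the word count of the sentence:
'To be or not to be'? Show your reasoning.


Split into words: To | be | or | not | to | be = 6 words.

6


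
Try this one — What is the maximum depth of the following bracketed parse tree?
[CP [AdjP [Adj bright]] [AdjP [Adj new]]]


Count bracket nesting levels:
'[' at pos 0: depth = 1
'[' at pos 4: depth = 2
'[' at pos 10: depth = 3
'[' at pos 24: depth = 2
'[' at pos 30: depth = 3
Maximum depth reached: 3

3


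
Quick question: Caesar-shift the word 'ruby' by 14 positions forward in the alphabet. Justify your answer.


Shift each letter by 14: r -> f, u -> i, b -> p, y -> m. Result: 'fipm'.

fipm


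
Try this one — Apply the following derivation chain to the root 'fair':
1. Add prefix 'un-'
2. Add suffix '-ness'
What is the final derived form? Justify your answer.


Step 1: Add prefix 'un-' to 'fair' = 'unfair'
Step 2: Add suffix '-ness' to 'unfair' = 'unfairness'

unfairness


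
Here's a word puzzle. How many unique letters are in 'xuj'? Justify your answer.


Unique letters in 'xuj': {j, u, x} = 3 distinct letters.

3


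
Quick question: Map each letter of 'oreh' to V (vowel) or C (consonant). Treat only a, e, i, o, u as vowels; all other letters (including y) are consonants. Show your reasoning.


Letter mapping: o = V, r = C, e = V, h = C.

VCVC


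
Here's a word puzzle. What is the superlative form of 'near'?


Apply superlative formation (add -est): 'near' -> 'nearest'.

nearest


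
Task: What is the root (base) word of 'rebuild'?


Remove prefix 're' from 'rebuild' to get root 'build'.

build


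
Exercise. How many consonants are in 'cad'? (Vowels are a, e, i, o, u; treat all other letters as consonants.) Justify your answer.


Consonants in 'cad': c, d = 2 consonants.

2


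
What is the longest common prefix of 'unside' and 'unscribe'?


Compare from the start: 3 characters match: 'uns'. Mismatch at position 4: 'i' vs 'c'.

uns


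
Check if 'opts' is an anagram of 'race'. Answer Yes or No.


Sorted letters of 'opts': 'opst'
Sorted letters of 'race': 'acer'
They do not match.

No


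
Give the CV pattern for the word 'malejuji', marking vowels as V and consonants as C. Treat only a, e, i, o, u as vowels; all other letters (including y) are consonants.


Letter mapping: m = C, a = V, l = C, e = V, j = C, u = V, j = C, i = V.

CVCVCVCV


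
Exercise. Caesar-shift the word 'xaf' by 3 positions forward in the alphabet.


Shift each letter by 3: x -> a, a -> d, f -> i. Result: 'adi'.

adi


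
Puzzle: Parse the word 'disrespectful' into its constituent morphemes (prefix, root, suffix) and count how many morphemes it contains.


Step 1: Identify prefix: 'dis' (meaning: not/apart)
Step 2: Identify root: 'respect'
Step 3: Identify suffix(es): 'ful'
Decomposition: dis- (prefix: not/apart) + respect (root) + -ful (suffix: full of)
Total morphemes: 3

3 morphemes (dis- (prefix: not/apart) + respect (root) + -ful (suffix: full of))


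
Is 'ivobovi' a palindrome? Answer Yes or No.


Forward: 'ivobovi'
Reversed: 'ivobovi'
They are identical.

Yes


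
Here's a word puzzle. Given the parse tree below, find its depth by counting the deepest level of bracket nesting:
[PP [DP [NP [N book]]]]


Count bracket nesting levels:
'[' at pos 0: depth = 1
'[' at pos 4: depth = 2
'[' at pos 8: depth = 3
'[' at pos 12: depth = 4
Maximum depth reached: 4

4


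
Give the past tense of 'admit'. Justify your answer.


Apply rule: Double final consonant and add -ed. 'admit' becomes 'admitted'.

admitted


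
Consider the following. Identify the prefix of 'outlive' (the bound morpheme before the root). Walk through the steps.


The word 'outlive' = 'out' (prefix) + 'live' (root). The prefix is 'out'.

out


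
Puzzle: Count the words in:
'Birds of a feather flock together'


Split into words: Birds | of | a | feather | flock | together = 6 words.

6


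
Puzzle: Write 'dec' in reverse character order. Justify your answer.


Reverse 'dec' character by character: 'ced'.

ced


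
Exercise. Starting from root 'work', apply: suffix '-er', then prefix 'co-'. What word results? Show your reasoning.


Step 1: Add suffix '-er' to 'work' = 'worker'
Step 2: Add prefix 'co-' to 'worker' = 'coworker'

coworker


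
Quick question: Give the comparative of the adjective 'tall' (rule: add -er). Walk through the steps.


Apply comparative formation (add -er): 'tall' -> 'taller'.

taller


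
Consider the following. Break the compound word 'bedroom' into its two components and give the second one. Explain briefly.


Split 'bedroom' into 'bed' + 'room'. The second part is 'room'.

room


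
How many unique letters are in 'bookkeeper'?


Unique letters in 'bookkeeper': {b, e, k, o, p, r} = 6 distinct letters.

6


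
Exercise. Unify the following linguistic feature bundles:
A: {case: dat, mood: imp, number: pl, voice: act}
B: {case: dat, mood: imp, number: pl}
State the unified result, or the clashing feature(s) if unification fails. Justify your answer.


Compare features:
case: A=dat vs B=dat -> unified: dat
mood: A=imp vs B=imp -> unified: imp
number: A=pl vs B=pl -> unified: pl
voice: A=act vs B=_ -> unified: act
No clashes found.

Unified: {case: dat, mood: imp, number: pl, voice: act}


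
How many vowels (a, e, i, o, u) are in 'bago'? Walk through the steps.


Vowels in 'bago': a, o = 2 vowels.

2


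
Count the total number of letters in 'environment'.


Spell out 'environment' and number each letter: e(1), n(2), v(3), i(4), r(5), o(6), n(7), m(8), e(9), n(10), t(11). Total: 11 letters.

11


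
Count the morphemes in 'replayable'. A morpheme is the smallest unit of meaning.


Decomposition: re- (prefix) + play (root) + -able (suffix) = 3 morpheme(s)

3 morphemes


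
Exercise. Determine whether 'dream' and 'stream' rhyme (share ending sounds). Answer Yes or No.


Rime (stressed vowel + following sounds) of 'dream': -eam = /iːm/
Rime of 'stream': -eam = /iːm/
/iːm/ and /iːm/ are the same ending sound, so the words rhyme.

Yes


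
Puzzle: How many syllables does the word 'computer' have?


Break 'computer' into syllables: com-pu-ter -> com | pu | ter = 3 syllables

3 syllables


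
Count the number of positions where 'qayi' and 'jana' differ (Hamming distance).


Alignment:
Position 1: 'q' vs 'j' = DIFFER
Position 2: 'a' vs 'a' = match
Position 3: 'y' vs 'n' = DIFFER
Position 4: 'i' vs 'a' = DIFFER
Total differences: 3

3


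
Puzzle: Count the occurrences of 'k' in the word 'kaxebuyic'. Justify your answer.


Letter 'k' in 'kaxebuyic': found at position(s) 1 = 1 occurrence(s).

1


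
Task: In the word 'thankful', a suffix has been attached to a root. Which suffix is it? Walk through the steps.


The word 'thankful' = 'thank' (root) + '-ful' (suffix). The suffix is '-ful'.

ful


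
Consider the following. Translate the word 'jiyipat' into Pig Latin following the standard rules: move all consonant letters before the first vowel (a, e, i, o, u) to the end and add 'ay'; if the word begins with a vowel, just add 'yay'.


'jiyipat': move consonant cluster 'j' to end and add 'ay': 'iyipatjay'.

iyipatjay


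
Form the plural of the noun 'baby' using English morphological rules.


Apply rule: Change -y to -ies (consonant + y). 'baby' becomes 'babies'.

babies


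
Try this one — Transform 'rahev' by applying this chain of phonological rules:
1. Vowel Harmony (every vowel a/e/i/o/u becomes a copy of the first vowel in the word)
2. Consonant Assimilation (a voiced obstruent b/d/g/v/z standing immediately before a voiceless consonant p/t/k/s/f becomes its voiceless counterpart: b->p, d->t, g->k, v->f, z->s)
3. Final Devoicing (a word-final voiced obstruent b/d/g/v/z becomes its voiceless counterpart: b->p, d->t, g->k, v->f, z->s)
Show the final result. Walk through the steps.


Starting form: 'rahev'
Rule 1: Vowel Harmony: all vowels become 'a' (matching first vowel). 'rahev' -> 'rahav'
Rule 2: Consonant Assimilation: no voiced obstruent (b/d/g/v/z) stands immediately before a voiceless consonant (p/t/k/s/f). No change.
Rule 3: Final Devoicing: word-final voiced obstruent 'v' becomes voiceless 'f'. 'rahav' -> 'rahaf'
Final form: 'rahaf'

rahaf


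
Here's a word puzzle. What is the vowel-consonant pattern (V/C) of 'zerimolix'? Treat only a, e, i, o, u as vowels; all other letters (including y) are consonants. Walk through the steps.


Letter mapping: z = C, e = V, r = C, i = V, m = C, o = V, l = C, i = V, x = C.

CVCVCVCVC


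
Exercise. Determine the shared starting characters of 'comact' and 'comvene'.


Compare from the start: 3 characters match: 'com'. Mismatch at position 4: 'a' vs 'v'.

com


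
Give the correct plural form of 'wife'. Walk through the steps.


Apply rule: Change -fe to -ves. 'wife' becomes 'wives'.

wives


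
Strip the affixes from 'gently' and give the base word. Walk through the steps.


Remove suffix '-ly' from 'gently' to get root 'gentle'.

gentle


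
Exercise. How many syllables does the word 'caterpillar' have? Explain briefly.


Break 'caterpillar' into syllables: cat-er-pil-lar -> cat | er | pil | lar = 4 syllables

4 syllables


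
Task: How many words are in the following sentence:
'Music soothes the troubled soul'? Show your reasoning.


Split into words: Music | soothes | the | troubled | soul = 5 words.

5


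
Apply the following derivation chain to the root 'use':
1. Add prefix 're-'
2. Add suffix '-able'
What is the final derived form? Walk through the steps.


Step 1: Add prefix 're-' to 'use' = 'reuse'
Step 2: Add suffix '-able' to 'reuse' = 'reusable'

reusable


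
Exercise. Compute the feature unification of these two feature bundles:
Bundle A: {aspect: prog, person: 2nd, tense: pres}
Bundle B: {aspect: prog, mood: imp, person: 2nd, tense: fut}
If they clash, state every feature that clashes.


Compare features:
aspect: A=prog vs B=prog -> unified: prog
mood: A=_ vs B=imp -> unified: imp
person: A=2nd vs B=2nd -> unified: 2nd
tense: A=pres vs B=fut -> CLASH
Clash detected on feature 'tense' (pres vs fut); unification fails.

CLASH on 'tense' (pres vs fut)


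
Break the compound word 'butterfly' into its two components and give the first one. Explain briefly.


Split 'butterfly' into 'butter' + 'fly'. The first part is 'butter'.

butter


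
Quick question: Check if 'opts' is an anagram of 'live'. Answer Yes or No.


Sorted letters of 'opts': 'opst'
Sorted letters of 'live': 'eilv'
They do not match.

No


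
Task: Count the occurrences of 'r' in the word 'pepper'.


Letter 'r' in 'pepper': found at position(s) 6 = 1 occurrence(s).

1


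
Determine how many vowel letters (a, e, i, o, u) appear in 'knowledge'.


Vowels in 'knowledge': o, e, e = 3 vowels.

3


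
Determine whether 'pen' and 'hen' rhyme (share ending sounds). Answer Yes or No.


Rime (stressed vowel + following sounds) of 'pen': -en = /ɛn/
Rime of 'hen': -en = /ɛn/
/ɛn/ and /ɛn/ are the same ending sound, so the words rhyme.

Yes


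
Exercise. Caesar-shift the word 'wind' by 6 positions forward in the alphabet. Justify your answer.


Shift each letter by 6: w -> c, i -> o, n -> t, d -> j. Result: 'cotj'.

cotj


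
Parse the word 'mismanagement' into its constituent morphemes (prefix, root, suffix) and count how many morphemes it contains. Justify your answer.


Step 1: Identify prefix: 'mis' (meaning: wrongly)
Step 2: Identify root: 'manage'
Step 3: Identify suffix(es): 'ment'
Decomposition: mis- (prefix: wrongly) + manage (root) + -ment (suffix: action/result)
Total morphemes: 3

3 morphemes (mis- (prefix: wrongly) + manage (root) + -ment (suffix: action/result))


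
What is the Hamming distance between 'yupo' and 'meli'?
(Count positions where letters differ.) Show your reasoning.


Alignment:
Position 1: 'y' vs 'm' = DIFFER
Position 2: 'u' vs 'e' = DIFFER
Position 3: 'p' vs 'l' = DIFFER
Position 4: 'o' vs 'i' = DIFFER
Total differences: 4

4


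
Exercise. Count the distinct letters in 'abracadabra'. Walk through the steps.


Unique letters in 'abracadabra': {a, b, c, d, r} = 5 distinct letters.

5


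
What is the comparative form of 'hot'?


Apply comparative formation (double final consonant, add -er): 'hot' -> 'hotter'.

hotter


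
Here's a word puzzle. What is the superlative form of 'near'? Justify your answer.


Apply superlative formation (add -est): 'near' -> 'nearest'.

nearest


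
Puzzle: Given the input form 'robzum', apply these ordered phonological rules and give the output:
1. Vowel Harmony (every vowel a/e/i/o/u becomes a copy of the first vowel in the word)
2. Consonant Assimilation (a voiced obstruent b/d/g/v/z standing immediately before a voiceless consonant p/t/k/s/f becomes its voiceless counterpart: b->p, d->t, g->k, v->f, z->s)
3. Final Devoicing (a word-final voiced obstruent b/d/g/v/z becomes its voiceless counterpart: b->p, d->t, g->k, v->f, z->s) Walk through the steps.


Starting form: 'robzum'
Rule 1: Vowel Harmony: all vowels become 'o' (matching first vowel). 'robzum' -> 'robzom'
Rule 2: Consonant Assimilation: no voiced obstruent (b/d/g/v/z) stands immediately before a voiceless consonant (p/t/k/s/f). No change.
Rule 3: Final Devoicing: final consonant 'm' is not one of the voiced obstruents b/d/g/v/z. No change.
Final form: 'robzom'

robzom


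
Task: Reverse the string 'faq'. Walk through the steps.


Reverse 'faq' character by character: 'qaf'.

qaf


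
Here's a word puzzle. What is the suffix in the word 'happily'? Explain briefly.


The word 'happily' = 'happy' (root) + '-ly' (suffix). The suffix is '-ly'.

ly


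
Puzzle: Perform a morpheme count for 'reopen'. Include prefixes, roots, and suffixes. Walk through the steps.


Decomposition: re- (prefix) + open (root) = 2 morpheme(s)

2 morphemes


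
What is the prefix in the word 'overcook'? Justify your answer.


The word 'overcook' = 'over' (prefix) + 'cook' (root). The prefix is 'over'.

over


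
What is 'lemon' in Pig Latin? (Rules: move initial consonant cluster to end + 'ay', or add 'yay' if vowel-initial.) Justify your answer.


'lemon': move consonant cluster 'l' to end and add 'ay': 'emonlay'.

emonlay


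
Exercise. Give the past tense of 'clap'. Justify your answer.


Apply rule: Double final consonant and add -ed. 'clap' becomes 'clapped'.

clapped


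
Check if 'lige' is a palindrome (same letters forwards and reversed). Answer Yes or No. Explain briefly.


Forward: 'lige'
Reversed: 'egil'
They differ.

No


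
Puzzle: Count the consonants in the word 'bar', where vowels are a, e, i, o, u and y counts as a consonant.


Consonants in 'bar': b, r = 2 consonants.

2


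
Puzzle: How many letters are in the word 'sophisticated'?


Spell out 'sophisticated' and number each letter: s(1), o(2), p(3), h(4), i(5), s(6), t(7), i(8), c(9), a(10), t(11), e(12), d(13). Total: 13 letters.

13


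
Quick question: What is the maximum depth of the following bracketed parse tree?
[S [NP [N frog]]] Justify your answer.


Count bracket nesting levels:
'[' at pos 0: depth = 1
'[' at pos 3: depth = 2
'[' at pos 7: depth = 3
Maximum depth reached: 3

3


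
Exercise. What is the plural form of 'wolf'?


Apply rule: Change -f to -ves. 'wolf' becomes 'wolves'.

wolves


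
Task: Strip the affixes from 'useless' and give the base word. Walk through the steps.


Remove suffix '-less' from 'useless' to get root 'use'.

use


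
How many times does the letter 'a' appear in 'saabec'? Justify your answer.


Letter 'a' in 'saabec': found at position(s) 2, 3 = 2 occurrence(s).

2


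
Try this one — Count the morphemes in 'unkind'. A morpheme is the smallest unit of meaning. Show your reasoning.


Decomposition: un- (prefix) + kind (root) = 2 morpheme(s)

2 morphemes


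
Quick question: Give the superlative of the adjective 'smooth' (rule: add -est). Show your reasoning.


Apply superlative formation (add -est): 'smooth' -> 'smoothest'.

smoothest


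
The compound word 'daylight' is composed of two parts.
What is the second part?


Split 'daylight' into 'day' + 'light'. The second part is 'light'.

light


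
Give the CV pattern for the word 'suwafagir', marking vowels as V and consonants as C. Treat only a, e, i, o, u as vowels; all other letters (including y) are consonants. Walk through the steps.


Letter mapping: s = C, u = V, w = C, a = V, f = C, a = V, g = C, i = V, r = C.

CVCVCVCVC


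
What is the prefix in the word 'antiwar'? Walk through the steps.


The word 'antiwar' = 'anti' (prefix) + 'war' (root). The prefix is 'anti'.

anti


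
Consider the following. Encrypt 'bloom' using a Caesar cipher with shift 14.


Shift each letter by 14: b -> p, l -> z, o -> c, o -> c, m -> a. Result: 'pzcca'.

pzcca


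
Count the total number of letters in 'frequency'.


Spell out 'frequency' and number each letter: f(1), r(2), e(3), q(4), u(5), e(6), n(7), c(8), y(9). Total: 9 letters.

9


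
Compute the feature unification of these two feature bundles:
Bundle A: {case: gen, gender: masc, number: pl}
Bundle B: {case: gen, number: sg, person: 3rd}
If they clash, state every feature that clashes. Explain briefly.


Compare features:
case: A=gen vs B=gen -> unified: gen
gender: A=masc vs B=_ -> unified: masc
number: A=pl vs B=sg -> CLASH
person: A=_ vs B=3rd -> unified: 3rd
Clash detected on feature 'number' (pl vs sg); unification fails.

CLASH on 'number' (pl vs sg)


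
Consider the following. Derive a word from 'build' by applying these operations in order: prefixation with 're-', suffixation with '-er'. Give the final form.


Step 1: Add prefix 're-' to 'build' = 'rebuild'
Step 2: Add suffix '-er' to 'rebuild' = 'rebuilder'

rebuilder


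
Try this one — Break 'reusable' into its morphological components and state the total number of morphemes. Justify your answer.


Step 1: Identify prefix: 're' (meaning: again)
Step 2: Identify root: 'use'
Step 3: Identify suffix(es): 'able'
Decomposition: re- (prefix: again) + use (root) + -able (suffix: capable of)
Total morphemes: 3

3 morphemes (re- (prefix: again) + use (root) + -able (suffix: capable of))


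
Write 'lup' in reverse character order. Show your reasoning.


Reverse 'lup' character by character: 'pul'.

pul


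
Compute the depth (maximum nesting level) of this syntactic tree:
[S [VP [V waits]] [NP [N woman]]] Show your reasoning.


Count bracket nesting levels:
'[' at pos 0: depth = 1
'[' at pos 3: depth = 2
'[' at pos 7: depth = 3
'[' at pos 18: depth = 2
'[' at pos 22: depth = 3
Maximum depth reached: 3

3


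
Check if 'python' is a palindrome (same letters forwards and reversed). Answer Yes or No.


Forward: 'python'
Reversed: 'nohtyp'
They differ.

No


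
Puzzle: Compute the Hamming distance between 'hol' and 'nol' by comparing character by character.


Alignment:
Position 1: 'h' vs 'n' = DIFFER
Position 2: 'o' vs 'o' = match
Position 3: 'l' vs 'l' = match
Total differences: 1

1


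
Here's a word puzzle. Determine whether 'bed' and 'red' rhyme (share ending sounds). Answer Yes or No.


Rime (stressed vowel + following sounds) of 'bed': -ed = /ɛd/
Rime of 'red': -ed = /ɛd/
/ɛd/ and /ɛd/ are the same ending sound, so the words rhyme.

Yes


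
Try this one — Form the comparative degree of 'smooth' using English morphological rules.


Apply comparative formation (add -er): 'smooth' -> 'smoother'.

smoother


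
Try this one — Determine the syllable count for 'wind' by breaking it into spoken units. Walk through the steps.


Break 'wind' into syllables: wind -> wind = 1 syllable

1 syllable


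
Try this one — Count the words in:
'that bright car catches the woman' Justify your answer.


Split into words: that | bright | car | catches | the | woman = 6 words.

6


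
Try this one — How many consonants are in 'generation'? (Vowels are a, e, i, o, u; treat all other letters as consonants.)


Consonants in 'generation': g, n, r, t, n = 5 consonants.

5


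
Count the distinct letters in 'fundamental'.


Unique letters in 'fundamental': {a, d, e, f, l, m, n, t, u} = 9 distinct letters.

9


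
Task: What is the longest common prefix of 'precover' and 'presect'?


Compare from the start: 3 characters match: 'pre'. Mismatch at position 4: 'c' vs 's'.

pre


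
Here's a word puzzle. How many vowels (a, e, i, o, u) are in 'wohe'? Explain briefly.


Vowels in 'wohe': o, e = 2 vowels.

2


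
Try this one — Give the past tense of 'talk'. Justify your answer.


Apply rule: Add -ed. 'talk' becomes 'talked'.

talked


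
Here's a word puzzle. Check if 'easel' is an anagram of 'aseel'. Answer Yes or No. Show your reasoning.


Sorted letters of 'easel': 'aeels'
Sorted letters of 'aseel': 'aeels'
They match.

Yes


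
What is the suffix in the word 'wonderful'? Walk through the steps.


The word 'wonderful' = 'wonder' (root) + '-ful' (suffix). The suffix is '-ful'.

ful


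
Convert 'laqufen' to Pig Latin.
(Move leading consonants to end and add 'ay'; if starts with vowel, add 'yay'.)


'laqufen': move consonant cluster 'l' to end and add 'ay': 'aqufenlay'.

aqufenlay


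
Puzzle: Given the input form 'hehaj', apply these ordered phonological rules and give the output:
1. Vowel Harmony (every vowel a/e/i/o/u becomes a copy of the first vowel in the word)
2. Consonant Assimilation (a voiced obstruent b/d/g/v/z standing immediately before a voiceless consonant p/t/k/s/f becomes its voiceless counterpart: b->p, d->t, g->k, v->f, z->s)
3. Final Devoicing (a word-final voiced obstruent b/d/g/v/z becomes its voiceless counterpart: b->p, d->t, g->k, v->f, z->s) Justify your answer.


Starting form: 'hehaj'
Rule 1: Vowel Harmony: all vowels become 'e' (matching first vowel). 'hehaj' -> 'hehej'
Rule 2: Consonant Assimilation: no voiced obstruent (b/d/g/v/z) stands immediately before a voiceless consonant (p/t/k/s/f). No change.
Rule 3: Final Devoicing: final consonant 'j' is not one of the voiced obstruents b/d/g/v/z. No change.
Final form: 'hehej'

hehej


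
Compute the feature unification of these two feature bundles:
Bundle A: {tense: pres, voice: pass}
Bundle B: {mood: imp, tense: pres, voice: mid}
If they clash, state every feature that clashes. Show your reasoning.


Compare features:
mood: A=_ vs B=imp -> unified: imp
tense: A=pres vs B=pres -> unified: pres
voice: A=pass vs B=mid -> CLASH
Clash detected on feature 'voice' (pass vs mid); unification fails.

CLASH on 'voice' (pass vs mid)


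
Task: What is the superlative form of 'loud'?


Apply superlative formation (add -est): 'loud' -> 'loudest'.

loudest


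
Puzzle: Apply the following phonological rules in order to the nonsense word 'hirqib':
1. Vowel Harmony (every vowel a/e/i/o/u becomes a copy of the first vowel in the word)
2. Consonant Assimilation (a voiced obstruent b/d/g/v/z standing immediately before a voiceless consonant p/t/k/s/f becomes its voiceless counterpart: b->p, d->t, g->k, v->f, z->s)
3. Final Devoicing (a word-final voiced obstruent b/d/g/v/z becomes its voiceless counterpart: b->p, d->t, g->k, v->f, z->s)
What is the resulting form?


Starting form: 'hirqib'
Rule 1: Vowel Harmony: all vowels already match. No change.
Rule 2: Consonant Assimilation: no voiced obstruent (b/d/g/v/z) stands immediately before a voiceless consonant (p/t/k/s/f). No change.
Rule 3: Final Devoicing: word-final voiced obstruent 'b' becomes voiceless 'p'. 'hirqib' -> 'hirqip'
Final form: 'hirqip'

hirqip


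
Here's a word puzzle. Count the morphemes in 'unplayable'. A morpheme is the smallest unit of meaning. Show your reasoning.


Decomposition: un- (prefix) + play (root) + -able (suffix) = 3 morpheme(s)

3 morphemes


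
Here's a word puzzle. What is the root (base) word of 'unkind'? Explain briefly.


Remove prefix 'un' from 'unkind' to get root 'kind'.

kind


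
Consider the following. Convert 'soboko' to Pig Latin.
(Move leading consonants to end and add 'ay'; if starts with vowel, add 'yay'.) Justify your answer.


'soboko': move consonant cluster 's' to end and add 'ay': 'obokosay'.

obokosay


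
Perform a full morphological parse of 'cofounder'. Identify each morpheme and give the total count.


Step 1: Identify prefix: 'co' (meaning: together)
Step 2: Identify root: 'found'
Step 3: Identify suffix(es): 'er'
Decomposition: co- (prefix: together) + found (root) + -er (suffix: one who)
Total morphemes: 3

3 morphemes (co- (prefix: together) + found (root) + -er (suffix: one who))


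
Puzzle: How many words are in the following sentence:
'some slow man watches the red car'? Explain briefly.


Split into words: some | slow | man | watches | the | red | car = 7 words.

7


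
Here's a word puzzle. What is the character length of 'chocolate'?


Spell out 'chocolate' and number each letter: c(1), h(2), o(3), c(4), o(5), l(6), a(7), t(8), e(9). Total: 9 letters.

9


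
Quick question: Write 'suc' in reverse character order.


Reverse 'suc' character by character: 'cus'.

cus


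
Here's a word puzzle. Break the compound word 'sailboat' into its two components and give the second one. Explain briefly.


Split 'sailboat' into 'sail' + 'boat'. The second part is 'boat'.

boat


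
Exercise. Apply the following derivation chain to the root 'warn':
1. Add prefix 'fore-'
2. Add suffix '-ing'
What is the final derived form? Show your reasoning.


Step 1: Add prefix 'fore-' to 'warn' = 'forewarn'
Step 2: Add suffix '-ing' to 'forewarn' = 'forewarning'

forewarning


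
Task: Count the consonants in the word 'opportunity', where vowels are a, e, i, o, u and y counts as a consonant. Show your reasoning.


Consonants in 'opportunity': p, p, r, t, n, t, y = 7 consonants.

7


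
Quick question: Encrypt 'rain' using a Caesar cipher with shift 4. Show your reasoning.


Shift each letter by 4: r -> v, a -> e, i -> m, n -> r. Result: 'vemr'.

vemr


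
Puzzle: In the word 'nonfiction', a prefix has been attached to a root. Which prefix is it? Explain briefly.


The word 'nonfiction' = 'non' (prefix) + 'fiction' (root). The prefix is 'non'.

non


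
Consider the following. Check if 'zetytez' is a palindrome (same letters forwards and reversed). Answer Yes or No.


Forward: 'zetytez'
Reversed: 'zetytez'
They are identical.

Yes


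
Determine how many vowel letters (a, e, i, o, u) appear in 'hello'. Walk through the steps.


Vowels in 'hello': e, o = 2 vowels.

2


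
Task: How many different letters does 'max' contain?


Unique letters in 'max': {a, m, x} = 3 distinct letters.

3


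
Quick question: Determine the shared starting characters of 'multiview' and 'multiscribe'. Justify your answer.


Compare from the start: 5 characters match: 'multi'. Mismatch at position 6: 'v' vs 's'.

multi


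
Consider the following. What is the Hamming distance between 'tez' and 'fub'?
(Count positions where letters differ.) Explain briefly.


Alignment:
Position 1: 't' vs 'f' = DIFFER
Position 2: 'e' vs 'u' = DIFFER
Position 3: 'z' vs 'b' = DIFFER
Total differences: 3

3


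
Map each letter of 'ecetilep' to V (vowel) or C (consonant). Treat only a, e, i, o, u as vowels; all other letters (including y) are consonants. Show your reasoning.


Letter mapping: e = V, c = C, e = V, t = C, i = V, l = C, e = V, p = C.

VCVCVCVC


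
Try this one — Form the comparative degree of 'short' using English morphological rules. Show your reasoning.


Apply comparative formation (add -er): 'short' -> 'shorter'.

shorter


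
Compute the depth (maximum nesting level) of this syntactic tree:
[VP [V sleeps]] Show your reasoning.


Count bracket nesting levels:
'[' at pos 0: depth = 1
'[' at pos 4: depth = 2
Maximum depth reached: 2

2


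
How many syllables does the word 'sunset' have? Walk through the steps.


Break 'sunset' into syllables: sun-set -> sun | set = 2 syllables

2 syllables


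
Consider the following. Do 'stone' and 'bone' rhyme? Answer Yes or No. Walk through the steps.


Rime (stressed vowel + following sounds) of 'stone': -one = /oʊn/
Rime of 'bone': -one = /oʊn/
/oʊn/ and /oʊn/ are the same ending sound, so the words rhyme.

Yes


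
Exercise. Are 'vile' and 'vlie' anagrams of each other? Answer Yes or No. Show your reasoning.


Sorted letters of 'vile': 'eilv'
Sorted letters of 'vlie': 'eilv'
They match.

Yes


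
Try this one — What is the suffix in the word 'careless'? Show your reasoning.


The word 'careless' = 'care' (root) + '-less' (suffix). The suffix is '-less'.

less


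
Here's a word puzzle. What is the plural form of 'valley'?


Apply rule: Add -s. 'valley' becomes 'valleys'.

valleys


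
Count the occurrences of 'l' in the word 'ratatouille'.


Letter 'l' in 'ratatouille': found at position(s) 9, 10 = 2 occurrence(s).

2
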